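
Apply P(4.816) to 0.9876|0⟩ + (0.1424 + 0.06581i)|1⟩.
0.9876|0⟩ + (0.08018 - 0.1348i)|1⟩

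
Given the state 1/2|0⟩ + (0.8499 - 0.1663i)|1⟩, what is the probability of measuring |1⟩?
0.75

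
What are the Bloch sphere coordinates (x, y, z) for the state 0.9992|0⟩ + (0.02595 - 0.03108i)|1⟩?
(0.05186, -0.06211, 0.9968)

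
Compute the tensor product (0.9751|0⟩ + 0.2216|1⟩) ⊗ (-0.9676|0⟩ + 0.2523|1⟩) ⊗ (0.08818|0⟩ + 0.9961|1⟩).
-0.0832|000⟩ - 0.9398|001⟩ + 0.02169|010⟩ + 0.2451|011⟩ - 0.01891|100⟩ - 0.2136|101⟩ + 0.00493|110⟩ + 0.05569|111⟩

amp(|b₁b₂…⟩) = product of the factor amplitudes for bits b₁, b₂, …; only kets whose every factor amplitude is nonzero survive.
|000⟩: (0.9751)(-0.9676)(0.08818) = -0.0832
|001⟩: (0.9751)(-0.9676)(0.9961) = -0.9398
|010⟩: (0.9751)(0.2523)(0.08818) = 0.02169
|011⟩: (0.9751)(0.2523)(0.9961) = 0.2451
|100⟩: (0.2216)(-0.9676)(0.08818) = -0.01891
|101⟩: (0.2216)(-0.9676)(0.9961) = -0.2136
|110⟩: (0.2216)(0.2523)(0.08818) = 0.00493
|111⟩: (0.2216)(0.2523)(0.9961) = 0.05569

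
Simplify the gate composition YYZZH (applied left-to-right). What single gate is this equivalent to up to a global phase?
H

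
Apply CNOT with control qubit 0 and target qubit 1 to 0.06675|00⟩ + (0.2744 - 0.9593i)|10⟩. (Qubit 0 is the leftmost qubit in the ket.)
0.06675|00⟩ + (0.2744 - 0.9593i)|11⟩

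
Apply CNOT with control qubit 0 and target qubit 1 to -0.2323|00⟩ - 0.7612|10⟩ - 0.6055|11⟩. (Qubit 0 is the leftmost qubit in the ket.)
-0.2323|00⟩ - 0.6055|10⟩ - 0.7612|11⟩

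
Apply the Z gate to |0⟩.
|0⟩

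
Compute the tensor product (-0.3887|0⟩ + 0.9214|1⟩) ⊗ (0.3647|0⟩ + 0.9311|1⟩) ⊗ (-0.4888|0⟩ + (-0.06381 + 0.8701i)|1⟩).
0.06929|000⟩ + (0.009046 - 0.1233i)|001⟩ + 0.1769|010⟩ + (0.02309 - 0.3149i)|011⟩ - 0.1643|100⟩ + (-0.02144 + 0.2924i)|101⟩ - 0.4193|110⟩ + (-0.05474 + 0.7465i)|111⟩

amp(|b₁b₂…⟩) = product of the factor amplitudes for bits b₁, b₂, …; only kets whose every factor amplitude is nonzero survive.
|000⟩: (-0.3887)(0.3647)(-0.4888) = 0.06929
|001⟩: (-0.3887)(0.3647)(-0.06381 + 0.8701i) = (0.009046 - 0.1233i)
|010⟩: (-0.3887)(0.9311)(-0.4888) = 0.1769
|011⟩: (-0.3887)(0.9311)(-0.06381 + 0.8701i) = (0.02309 - 0.3149i)
|100⟩: (0.9214)(0.3647)(-0.4888) = -0.1643
|101⟩: (0.9214)(0.3647)(-0.06381 + 0.8701i) = (-0.02144 + 0.2924i)
|110⟩: (0.9214)(0.9311)(-0.4888) = -0.4193
|111⟩: (0.9214)(0.9311)(-0.06381 + 0.8701i) = (-0.05474 + 0.7465i)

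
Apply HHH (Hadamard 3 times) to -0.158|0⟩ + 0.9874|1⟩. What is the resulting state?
0.5865|0⟩ - 0.8099|1⟩

H² = I, so H^3 = H: a single Hadamard. With (a, b) = (-0.158, 0.9874), H gives ((a + b)/√2, (a − b)/√2) = (0.5865, -0.8099).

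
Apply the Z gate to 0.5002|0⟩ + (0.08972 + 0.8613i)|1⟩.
0.5002|0⟩ + (-0.08972 - 0.8613i)|1⟩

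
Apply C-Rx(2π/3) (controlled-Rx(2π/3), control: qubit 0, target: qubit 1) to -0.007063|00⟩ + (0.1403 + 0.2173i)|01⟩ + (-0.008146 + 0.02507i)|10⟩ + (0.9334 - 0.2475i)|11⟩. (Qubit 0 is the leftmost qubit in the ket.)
-0.007063|00⟩ + (0.1403 + 0.2173i)|01⟩ + (-0.2184 - 0.7958i)|10⟩ + (0.4884 - 0.1167i)|11⟩

C-Rx(2π/3) leaves the control-|0⟩ kets |00⟩, |01⟩ unchanged and applies Rx(2π/3) to qubit 1 on the control-|1⟩ pair (|10⟩, |11⟩).
Rx(2π/3) = [[cos(θ/2), −i·sin(θ/2)], [−i·sin(θ/2), cos(θ/2)]]; θ = 2π/3, cos(θ/2) ≈ 0.5, sin(θ/2) ≈ 0.866025.
With a = amp(|10⟩) = (-0.008146 + 0.02507i) and b = amp(|11⟩) = (0.9334 - 0.2475i):
new amp(|10⟩) = (0.5)·a + (-0.866025i)·b = (-0.2184 - 0.7958i)
new amp(|11⟩) = (-0.866025i)·a + (0.5)·b = (0.4884 - 0.1167i)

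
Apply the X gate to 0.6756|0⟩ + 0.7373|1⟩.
0.7373|0⟩ + 0.6756|1⟩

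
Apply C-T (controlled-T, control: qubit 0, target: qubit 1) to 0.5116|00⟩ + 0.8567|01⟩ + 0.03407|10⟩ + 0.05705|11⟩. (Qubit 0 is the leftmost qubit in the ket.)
0.5116|00⟩ + 0.8567|01⟩ + 0.03407|10⟩ + (0.04034 + 0.04034i)|11⟩

C-T leaves the control-|0⟩ kets |00⟩, |01⟩ unchanged and applies T to qubit 1 on the control-|1⟩ pair (|10⟩, |11⟩).
T = [[1, 0], [0, (1/√2 + (1/√2)i)]].
With a = amp(|10⟩) = 0.03407 and b = amp(|11⟩) = 0.05705:
new amp(|10⟩) = (1)·a = 0.03407
new amp(|11⟩) = (1/√2 + (1/√2)i)·b = (0.04034 + 0.04034i)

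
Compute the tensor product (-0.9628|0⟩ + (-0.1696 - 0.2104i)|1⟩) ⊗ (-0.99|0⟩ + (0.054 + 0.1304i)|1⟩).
0.9532|00⟩ + (-0.05199 - 0.1255i)|01⟩ + (0.1679 + 0.2083i)|10⟩ + (0.01828 - 0.03348i)|11⟩

amp(|b₁b₂…⟩) = product of the factor amplitudes for bits b₁, b₂, …; only kets whose every factor amplitude is nonzero survive.
|00⟩: (-0.9628)(-0.99) = 0.9532
|01⟩: (-0.9628)(0.054 + 0.1304i) = (-0.05199 - 0.1255i)
|10⟩: (-0.1696 - 0.2104i)(-0.99) = (0.1679 + 0.2083i)
|11⟩: (-0.1696 - 0.2104i)(0.054 + 0.1304i) = (0.01828 - 0.03348i)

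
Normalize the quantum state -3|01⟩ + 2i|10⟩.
-0.8321|01⟩ + 0.5547i|10⟩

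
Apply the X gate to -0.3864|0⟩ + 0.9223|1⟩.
0.9223|0⟩ - 0.3864|1⟩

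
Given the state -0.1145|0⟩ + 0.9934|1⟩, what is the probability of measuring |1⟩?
0.9868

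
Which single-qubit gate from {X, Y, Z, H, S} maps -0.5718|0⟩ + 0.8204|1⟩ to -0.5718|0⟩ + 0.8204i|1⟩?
S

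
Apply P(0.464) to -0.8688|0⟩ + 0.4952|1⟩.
-0.8688|0⟩ + (0.4428 + 0.2216i)|1⟩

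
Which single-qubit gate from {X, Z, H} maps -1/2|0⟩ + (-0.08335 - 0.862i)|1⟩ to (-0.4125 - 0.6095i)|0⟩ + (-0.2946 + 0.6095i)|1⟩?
H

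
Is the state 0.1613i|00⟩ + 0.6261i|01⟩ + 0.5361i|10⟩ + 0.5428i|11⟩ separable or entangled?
Entangled

Writing the state as a|00⟩ + b|01⟩ + c|10⟩ + d|11⟩, it is a product state iff ad − bc = 0.
Here (a, b, c, d) = (0.1613i, 0.6261i, 0.5361i, 0.5428i): ad − bc = (0.1613i)(0.5428i) − (0.6261i)(0.5361i) = 0.2481 ≠ 0, so the state is entangled.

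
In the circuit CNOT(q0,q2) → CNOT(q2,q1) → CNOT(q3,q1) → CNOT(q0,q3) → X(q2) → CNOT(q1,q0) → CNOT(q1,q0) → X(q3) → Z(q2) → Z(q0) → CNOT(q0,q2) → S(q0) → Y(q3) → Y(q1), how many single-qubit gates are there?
7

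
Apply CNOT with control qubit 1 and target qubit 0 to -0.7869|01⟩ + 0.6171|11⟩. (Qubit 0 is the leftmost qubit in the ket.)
0.6171|01⟩ - 0.7869|11⟩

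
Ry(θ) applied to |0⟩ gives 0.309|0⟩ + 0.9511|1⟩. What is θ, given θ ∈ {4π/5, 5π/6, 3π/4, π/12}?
4π/5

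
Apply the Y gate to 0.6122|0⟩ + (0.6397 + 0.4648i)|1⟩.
(0.4648 - 0.6397i)|0⟩ + 0.6122i|1⟩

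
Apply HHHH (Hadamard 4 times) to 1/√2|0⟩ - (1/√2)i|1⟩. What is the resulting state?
1/√2|0⟩ - (1/√2)i|1⟩

H² = I, so an even number of Hadamards cancels: H^4 = I and the state is unchanged.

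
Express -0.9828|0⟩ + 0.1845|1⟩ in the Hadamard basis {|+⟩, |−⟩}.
-0.5645|+⟩ - 0.8254|−⟩

With |ψ⟩ = α|0⟩ + β|1⟩, the Hadamard-basis coefficients are ⟨+|ψ⟩ = (α + β)/√2 and ⟨−|ψ⟩ = (α − β)/√2.
Here α = -0.9828, β = 0.1845: (α + β)/√2 = -0.5645, (α − β)/√2 = -0.8254.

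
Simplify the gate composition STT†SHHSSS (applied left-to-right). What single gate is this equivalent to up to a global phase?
S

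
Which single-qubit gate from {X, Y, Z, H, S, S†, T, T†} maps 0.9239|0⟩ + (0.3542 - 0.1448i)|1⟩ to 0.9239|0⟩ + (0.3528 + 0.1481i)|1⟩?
T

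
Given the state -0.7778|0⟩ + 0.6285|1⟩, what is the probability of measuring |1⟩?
0.395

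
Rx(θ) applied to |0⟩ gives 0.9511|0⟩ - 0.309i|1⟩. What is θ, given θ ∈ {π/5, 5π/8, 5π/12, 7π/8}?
π/5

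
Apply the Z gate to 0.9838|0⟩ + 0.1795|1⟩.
0.9838|0⟩ - 0.1795|1⟩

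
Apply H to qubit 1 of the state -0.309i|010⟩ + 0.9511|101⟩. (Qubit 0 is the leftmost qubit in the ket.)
-0.2185i|000⟩ + 0.2185i|010⟩ + 0.6725|101⟩ + 0.6725|111⟩

H on qubit 1 mixes each pair of kets that differ only in qubit 1: amplitudes (a, b) of (|…0…⟩, |…1…⟩) become ((a + b)/√2, (a − b)/√2). Kets absent from the input have amplitude 0.
(|000⟩, |010⟩): (a, b) = (0, -0.309i) → (-0.2185i, 0.2185i)
(|101⟩, |111⟩): (a, b) = (0.9511, 0) → (0.6725, 0.6725)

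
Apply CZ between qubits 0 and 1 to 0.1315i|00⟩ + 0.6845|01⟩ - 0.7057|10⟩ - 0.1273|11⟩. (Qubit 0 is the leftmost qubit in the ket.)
0.1315i|00⟩ + 0.6845|01⟩ - 0.7057|10⟩ + 0.1273|11⟩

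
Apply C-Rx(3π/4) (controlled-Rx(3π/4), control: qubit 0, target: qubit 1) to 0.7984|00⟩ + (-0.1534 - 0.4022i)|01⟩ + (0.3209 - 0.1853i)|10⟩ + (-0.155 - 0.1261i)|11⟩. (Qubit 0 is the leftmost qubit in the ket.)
0.7984|00⟩ + (-0.1534 - 0.4022i)|01⟩ + (0.006302 + 0.07229i)|10⟩ + (-0.2305 - 0.3447i)|11⟩

C-Rx(3π/4) leaves the control-|0⟩ kets |00⟩, |01⟩ unchanged and applies Rx(3π/4) to qubit 1 on the control-|1⟩ pair (|10⟩, |11⟩).
Rx(3π/4) = [[cos(θ/2), −i·sin(θ/2)], [−i·sin(θ/2), cos(θ/2)]]; θ = 3π/4, cos(θ/2) ≈ 0.382683, sin(θ/2) ≈ 0.92388.
With a = amp(|10⟩) = (0.3209 - 0.1853i) and b = amp(|11⟩) = (-0.155 - 0.1261i):
new amp(|10⟩) = (0.382683)·a + (-0.92388i)·b = (0.006302 + 0.07229i)
new amp(|11⟩) = (-0.92388i)·a + (0.382683)·b = (-0.2305 - 0.3447i)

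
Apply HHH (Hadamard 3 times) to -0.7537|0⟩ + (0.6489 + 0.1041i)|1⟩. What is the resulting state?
(-0.0741 + 0.07361i)|0⟩ + (-0.9918 - 0.07361i)|1⟩

H² = I, so H^3 = H: a single Hadamard. With (a, b) = (-0.7537, (0.6489 + 0.1041i)), H gives ((a + b)/√2, (a − b)/√2) = ((-0.0741 + 0.07361i), (-0.9918 - 0.07361i)).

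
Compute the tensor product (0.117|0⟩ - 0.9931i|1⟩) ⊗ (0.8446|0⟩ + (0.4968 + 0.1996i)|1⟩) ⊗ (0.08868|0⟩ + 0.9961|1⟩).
0.008763|000⟩ + 0.09843|001⟩ + (0.005155 + 0.002071i)|010⟩ + (0.0579 + 0.02326i)|011⟩ - 0.07438i|100⟩ - 0.8355i|101⟩ + (0.01758 - 0.04375i)|110⟩ + (0.1974 - 0.4914i)|111⟩

amp(|b₁b₂…⟩) = product of the factor amplitudes for bits b₁, b₂, …; only kets whose every factor amplitude is nonzero survive.
|000⟩: (0.117)(0.8446)(0.08868) = 0.008763
|001⟩: (0.117)(0.8446)(0.9961) = 0.09843
|010⟩: (0.117)(0.4968 + 0.1996i)(0.08868) = (0.005155 + 0.002071i)
|011⟩: (0.117)(0.4968 + 0.1996i)(0.9961) = (0.0579 + 0.02326i)
|100⟩: (-0.9931i)(0.8446)(0.08868) = -0.07438i
|101⟩: (-0.9931i)(0.8446)(0.9961) = -0.8355i
|110⟩: (-0.9931i)(0.4968 + 0.1996i)(0.08868) = (0.01758 - 0.04375i)
|111⟩: (-0.9931i)(0.4968 + 0.1996i)(0.9961) = (0.1974 - 0.4914i)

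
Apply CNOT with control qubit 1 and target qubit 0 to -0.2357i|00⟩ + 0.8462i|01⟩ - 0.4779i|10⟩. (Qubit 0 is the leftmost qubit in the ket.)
-0.2357i|00⟩ - 0.4779i|10⟩ + 0.8462i|11⟩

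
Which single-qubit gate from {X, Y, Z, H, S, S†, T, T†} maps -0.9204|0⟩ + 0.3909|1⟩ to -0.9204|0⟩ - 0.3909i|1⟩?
S†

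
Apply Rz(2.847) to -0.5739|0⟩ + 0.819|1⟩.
(-0.08423 + 0.5677i)|0⟩ + (0.1202 + 0.8101i)|1⟩

Rz(2.847) = [[e^(−iθ/2), 0], [0, e^(iθ/2)]] with e^(±iθ/2) = cos(θ/2) ± i·sin(θ/2); θ = 2.847, cos(θ/2) ≈ 0.146764, sin(θ/2) ≈ 0.989171.
With a = amp(|0⟩) = -0.5739 and b = amp(|1⟩) = 0.819:
new amp(|0⟩) = (0.146764 - 0.989171i)·a = (-0.08423 + 0.5677i)
new amp(|1⟩) = (0.146764 + 0.989171i)·b = (0.1202 + 0.8101i)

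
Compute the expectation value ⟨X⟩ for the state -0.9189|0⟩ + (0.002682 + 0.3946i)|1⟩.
-0.004929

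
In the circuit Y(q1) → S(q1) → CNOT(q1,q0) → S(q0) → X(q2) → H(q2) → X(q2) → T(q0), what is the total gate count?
8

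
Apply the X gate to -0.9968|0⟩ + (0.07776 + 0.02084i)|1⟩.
(0.07776 + 0.02084i)|0⟩ - 0.9968|1⟩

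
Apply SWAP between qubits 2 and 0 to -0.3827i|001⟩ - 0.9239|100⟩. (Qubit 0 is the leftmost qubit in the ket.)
-0.9239|001⟩ - 0.3827i|100⟩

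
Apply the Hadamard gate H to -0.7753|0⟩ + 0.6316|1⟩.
-0.1016|0⟩ - 0.9948|1⟩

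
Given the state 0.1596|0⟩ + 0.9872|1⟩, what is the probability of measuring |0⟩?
0.02547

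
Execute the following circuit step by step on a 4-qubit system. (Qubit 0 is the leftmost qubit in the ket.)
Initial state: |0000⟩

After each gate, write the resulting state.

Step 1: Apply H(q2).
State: 1/√2|0000⟩ + 1/√2|0010⟩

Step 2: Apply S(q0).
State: 1/√2|0000⟩ + 1/√2|0010⟩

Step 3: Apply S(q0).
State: 1/√2|0000⟩ + 1/√2|0010⟩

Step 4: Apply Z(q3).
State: 1/√2|0000⟩ + 1/√2|0010⟩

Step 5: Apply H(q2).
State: |0000⟩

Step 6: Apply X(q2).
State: |0010⟩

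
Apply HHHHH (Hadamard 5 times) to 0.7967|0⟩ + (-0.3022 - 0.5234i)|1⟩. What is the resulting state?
(0.3497 - 0.3701i)|0⟩ + (0.777 + 0.3701i)|1⟩

H² = I, so H^5 = H: a single Hadamard. With (a, b) = (0.7967, (-0.3022 - 0.5234i)), H gives ((a + b)/√2, (a − b)/√2) = ((0.3497 - 0.3701i), (0.777 + 0.3701i)).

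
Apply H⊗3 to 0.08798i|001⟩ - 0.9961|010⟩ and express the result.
(-0.3522 + 0.03111i)|000⟩ + (-0.3522 - 0.03111i)|001⟩ + (0.3522 + 0.03111i)|010⟩ + (0.3522 - 0.03111i)|011⟩ + (-0.3522 + 0.03111i)|100⟩ + (-0.3522 - 0.03111i)|101⟩ + (0.3522 + 0.03111i)|110⟩ + (0.3522 - 0.03111i)|111⟩

H⊗3 gives amp(|y⟩) = (1/2√2) Σ_x (−1)^(x·y) amp(|x⟩), where x·y is the number of positions in which both x and y have a 1.
|000⟩: (0.08798i - 0.9961)/(2√2) = (-0.3522 + 0.03111i)
|001⟩: (-0.08798i - 0.9961)/(2√2) = (-0.3522 - 0.03111i)
|010⟩: (0.08798i + 0.9961)/(2√2) = (0.3522 + 0.03111i)
|011⟩: (-0.08798i + 0.9961)/(2√2) = (0.3522 - 0.03111i)
|100⟩: (0.08798i - 0.9961)/(2√2) = (-0.3522 + 0.03111i)
|101⟩: (-0.08798i - 0.9961)/(2√2) = (-0.3522 - 0.03111i)
|110⟩: (0.08798i + 0.9961)/(2√2) = (0.3522 + 0.03111i)
|111⟩: (-0.08798i + 0.9961)/(2√2) = (0.3522 - 0.03111i)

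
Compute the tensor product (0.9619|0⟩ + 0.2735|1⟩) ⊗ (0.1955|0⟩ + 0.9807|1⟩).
0.1881|00⟩ + 0.9433|01⟩ + 0.05347|10⟩ + 0.2682|11⟩

amp(|b₁b₂…⟩) = product of the factor amplitudes for bits b₁, b₂, …; only kets whose every factor amplitude is nonzero survive.
|00⟩: (0.9619)(0.1955) = 0.1881
|01⟩: (0.9619)(0.9807) = 0.9433
|10⟩: (0.2735)(0.1955) = 0.05347
|11⟩: (0.2735)(0.9807) = 0.2682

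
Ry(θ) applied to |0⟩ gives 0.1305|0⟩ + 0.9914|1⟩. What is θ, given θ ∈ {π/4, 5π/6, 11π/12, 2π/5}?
11π/12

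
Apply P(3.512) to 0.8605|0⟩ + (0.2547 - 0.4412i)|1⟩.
0.8605|0⟩ + (-0.3971 + 0.3191i)|1⟩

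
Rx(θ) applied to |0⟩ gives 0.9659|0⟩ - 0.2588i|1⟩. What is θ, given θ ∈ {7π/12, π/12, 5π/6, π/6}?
π/6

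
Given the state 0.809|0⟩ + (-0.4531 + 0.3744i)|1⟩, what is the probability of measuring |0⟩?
0.6545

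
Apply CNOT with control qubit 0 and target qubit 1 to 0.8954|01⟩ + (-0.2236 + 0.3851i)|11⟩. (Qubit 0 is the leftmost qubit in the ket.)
0.8954|01⟩ + (-0.2236 + 0.3851i)|10⟩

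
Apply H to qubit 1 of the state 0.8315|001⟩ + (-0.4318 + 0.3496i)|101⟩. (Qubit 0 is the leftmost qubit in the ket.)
0.588|001⟩ + 0.588|011⟩ + (-0.3053 + 0.2472i)|101⟩ + (-0.3053 + 0.2472i)|111⟩

H on qubit 1 mixes each pair of kets that differ only in qubit 1: amplitudes (a, b) of (|…0…⟩, |…1…⟩) become ((a + b)/√2, (a − b)/√2). Kets absent from the input have amplitude 0.
(|001⟩, |011⟩): (a, b) = (0.8315, 0) → (0.588, 0.588)
(|101⟩, |111⟩): (a, b) = ((-0.4318 + 0.3496i), 0) → ((-0.3053 + 0.2472i), (-0.3053 + 0.2472i))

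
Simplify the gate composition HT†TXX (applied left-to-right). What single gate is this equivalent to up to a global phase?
H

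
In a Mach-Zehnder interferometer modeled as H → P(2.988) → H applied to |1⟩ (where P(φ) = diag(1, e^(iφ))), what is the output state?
(0.9941 - 0.07649i)|0⟩ + (0.005886 + 0.07649i)|1⟩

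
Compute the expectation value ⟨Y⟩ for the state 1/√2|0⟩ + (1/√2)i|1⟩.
1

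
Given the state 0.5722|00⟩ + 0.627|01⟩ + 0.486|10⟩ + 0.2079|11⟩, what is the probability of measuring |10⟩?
0.2362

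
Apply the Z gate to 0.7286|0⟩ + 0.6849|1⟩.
0.7286|0⟩ - 0.6849|1⟩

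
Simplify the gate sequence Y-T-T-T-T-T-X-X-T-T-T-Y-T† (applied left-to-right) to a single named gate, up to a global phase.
T†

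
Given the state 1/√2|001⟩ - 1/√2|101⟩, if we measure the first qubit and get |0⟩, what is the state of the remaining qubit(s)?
|01⟩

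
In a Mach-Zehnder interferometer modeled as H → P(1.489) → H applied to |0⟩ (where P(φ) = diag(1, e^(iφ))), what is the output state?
(0.5409 + 0.4983i)|0⟩ + (0.4591 - 0.4983i)|1⟩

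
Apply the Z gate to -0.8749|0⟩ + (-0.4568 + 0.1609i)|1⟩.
-0.8749|0⟩ + (0.4568 - 0.1609i)|1⟩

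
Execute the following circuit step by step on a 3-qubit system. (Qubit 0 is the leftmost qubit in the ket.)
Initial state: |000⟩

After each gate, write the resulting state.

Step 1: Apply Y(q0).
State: i|100⟩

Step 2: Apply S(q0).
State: -|100⟩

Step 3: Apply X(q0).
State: -|000⟩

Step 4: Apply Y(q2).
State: -i|001⟩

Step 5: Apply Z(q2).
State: i|001⟩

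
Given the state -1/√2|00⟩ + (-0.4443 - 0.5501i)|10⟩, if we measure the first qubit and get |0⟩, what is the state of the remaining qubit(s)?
-|0⟩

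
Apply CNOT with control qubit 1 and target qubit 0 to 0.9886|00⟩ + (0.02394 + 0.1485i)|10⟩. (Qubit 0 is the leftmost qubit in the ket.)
0.9886|00⟩ + (0.02394 + 0.1485i)|10⟩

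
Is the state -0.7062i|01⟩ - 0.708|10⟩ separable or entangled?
Entangled

Writing the state as a|00⟩ + b|01⟩ + c|10⟩ + d|11⟩, it is a product state iff ad − bc = 0.
Here (a, b, c, d) = (0, -0.7062i, -0.708, 0): ad − bc = (0)(0) − (-0.7062i)(-0.708) = -0.5i ≠ 0, so the state is entangled.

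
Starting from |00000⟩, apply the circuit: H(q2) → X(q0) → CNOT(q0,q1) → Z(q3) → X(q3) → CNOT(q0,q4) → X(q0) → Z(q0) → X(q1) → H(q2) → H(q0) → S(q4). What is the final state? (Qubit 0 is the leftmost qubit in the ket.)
(1/√2)i|00011⟩ + (1/√2)i|10011⟩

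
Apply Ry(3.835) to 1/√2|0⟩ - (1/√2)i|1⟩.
(-0.2403 + 0.665i)|0⟩ + (0.665 + 0.2403i)|1⟩

Ry(3.835) = [[cos(θ/2), −sin(θ/2)], [sin(θ/2), cos(θ/2)]]; θ = 3.835, cos(θ/2) ≈ -0.339799, sin(θ/2) ≈ 0.940498.
With a = amp(|0⟩) = 1/√2 and b = amp(|1⟩) = -(1/√2)i:
new amp(|0⟩) = (-0.339799)·a + (-0.940498)·b = (-0.2403 + 0.665i)
new amp(|1⟩) = (0.940498)·a + (-0.339799)·b = (0.665 + 0.2403i)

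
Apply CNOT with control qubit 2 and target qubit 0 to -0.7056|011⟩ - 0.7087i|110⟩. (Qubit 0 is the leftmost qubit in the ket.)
-0.7087i|110⟩ - 0.7056|111⟩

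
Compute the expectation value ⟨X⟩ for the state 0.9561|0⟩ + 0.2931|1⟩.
0.5605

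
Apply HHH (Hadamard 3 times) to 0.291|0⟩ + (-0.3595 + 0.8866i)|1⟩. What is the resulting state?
(-0.04844 + 0.6269i)|0⟩ + (0.46 - 0.6269i)|1⟩

H² = I, so H^3 = H: a single Hadamard. With (a, b) = (0.291, (-0.3595 + 0.8866i)), H gives ((a + b)/√2, (a − b)/√2) = ((-0.04844 + 0.6269i), (0.46 - 0.6269i)).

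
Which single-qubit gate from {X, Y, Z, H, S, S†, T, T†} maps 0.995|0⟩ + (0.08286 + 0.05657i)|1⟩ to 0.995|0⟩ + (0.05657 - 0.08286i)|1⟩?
S†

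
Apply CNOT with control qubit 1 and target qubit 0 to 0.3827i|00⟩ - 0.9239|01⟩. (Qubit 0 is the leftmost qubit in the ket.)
0.3827i|00⟩ - 0.9239|11⟩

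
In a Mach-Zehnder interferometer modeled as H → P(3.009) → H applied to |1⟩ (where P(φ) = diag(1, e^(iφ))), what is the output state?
(0.9956 - 0.0661i)|0⟩ + (0.004389 + 0.0661i)|1⟩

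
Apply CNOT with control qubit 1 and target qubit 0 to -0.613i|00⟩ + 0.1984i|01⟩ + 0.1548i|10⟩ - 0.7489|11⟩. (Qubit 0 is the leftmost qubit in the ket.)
-0.613i|00⟩ - 0.7489|01⟩ + 0.1548i|10⟩ + 0.1984i|11⟩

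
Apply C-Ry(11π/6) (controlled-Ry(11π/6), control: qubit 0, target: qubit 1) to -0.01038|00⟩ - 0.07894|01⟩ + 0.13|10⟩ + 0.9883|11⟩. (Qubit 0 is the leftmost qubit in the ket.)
-0.01038|00⟩ - 0.07894|01⟩ - 0.3814|10⟩ - 0.921|11⟩

C-Ry(11π/6) leaves the control-|0⟩ kets |00⟩, |01⟩ unchanged and applies Ry(11π/6) to qubit 1 on the control-|1⟩ pair (|10⟩, |11⟩).
Ry(11π/6) = [[cos(θ/2), −sin(θ/2)], [sin(θ/2), cos(θ/2)]]; θ = 11π/6, cos(θ/2) ≈ -0.965926, sin(θ/2) ≈ 0.258819.
With a = amp(|10⟩) = 0.13 and b = amp(|11⟩) = 0.9883:
new amp(|10⟩) = (-0.965926)·a + (-0.258819)·b = -0.3814
new amp(|11⟩) = (0.258819)·a + (-0.965926)·b = -0.921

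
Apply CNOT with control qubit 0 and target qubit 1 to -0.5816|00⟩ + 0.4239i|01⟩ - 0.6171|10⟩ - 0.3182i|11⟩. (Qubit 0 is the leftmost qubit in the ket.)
-0.5816|00⟩ + 0.4239i|01⟩ - 0.3182i|10⟩ - 0.6171|11⟩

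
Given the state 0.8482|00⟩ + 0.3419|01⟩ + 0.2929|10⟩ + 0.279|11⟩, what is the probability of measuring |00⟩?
0.7194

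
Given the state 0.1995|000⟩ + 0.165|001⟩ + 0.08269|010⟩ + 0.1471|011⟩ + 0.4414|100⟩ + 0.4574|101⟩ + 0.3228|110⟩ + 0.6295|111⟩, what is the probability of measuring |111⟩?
0.3963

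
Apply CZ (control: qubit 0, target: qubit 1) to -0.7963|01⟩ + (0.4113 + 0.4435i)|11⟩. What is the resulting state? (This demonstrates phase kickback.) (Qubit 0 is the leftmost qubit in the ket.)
-0.7963|01⟩ + (-0.4113 - 0.4435i)|11⟩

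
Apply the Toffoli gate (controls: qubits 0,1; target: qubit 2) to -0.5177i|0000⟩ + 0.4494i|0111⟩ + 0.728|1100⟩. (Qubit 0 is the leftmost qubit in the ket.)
-0.5177i|0000⟩ + 0.4494i|0111⟩ + 0.728|1110⟩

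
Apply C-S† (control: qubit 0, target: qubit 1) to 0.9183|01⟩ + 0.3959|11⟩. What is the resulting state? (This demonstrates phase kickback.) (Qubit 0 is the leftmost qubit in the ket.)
0.9183|01⟩ - 0.3959i|11⟩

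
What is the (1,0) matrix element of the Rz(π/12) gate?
0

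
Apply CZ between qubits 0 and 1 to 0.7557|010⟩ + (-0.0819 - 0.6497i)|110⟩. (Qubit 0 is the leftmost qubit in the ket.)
0.7557|010⟩ + (0.0819 + 0.6497i)|110⟩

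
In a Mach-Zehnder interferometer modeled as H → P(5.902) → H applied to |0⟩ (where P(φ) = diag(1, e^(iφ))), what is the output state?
(0.9641 - 0.186i)|0⟩ + (0.03589 + 0.186i)|1⟩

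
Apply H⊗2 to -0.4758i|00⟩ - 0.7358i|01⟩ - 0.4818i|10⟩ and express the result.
-0.8467i|00⟩ - 0.1109i|01⟩ - 0.3649i|10⟩ + 0.3709i|11⟩

H⊗2 gives amp(|y⟩) = (1/2) Σ_x (−1)^(x·y) amp(|x⟩), where x·y is the number of positions in which both x and y have a 1.
|00⟩: (-0.4758i - 0.7358i - 0.4818i)/2 = -0.8467i
|01⟩: (-0.4758i + 0.7358i - 0.4818i)/2 = -0.1109i
|10⟩: (-0.4758i - 0.7358i + 0.4818i)/2 = -0.3649i
|11⟩: (-0.4758i + 0.7358i + 0.4818i)/2 = 0.3709i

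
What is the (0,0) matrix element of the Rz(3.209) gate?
(-0.0337 - 0.9994i)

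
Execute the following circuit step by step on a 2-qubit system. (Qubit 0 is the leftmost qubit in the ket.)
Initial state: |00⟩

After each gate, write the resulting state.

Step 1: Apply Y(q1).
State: i|01⟩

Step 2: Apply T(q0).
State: i|01⟩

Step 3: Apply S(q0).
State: i|01⟩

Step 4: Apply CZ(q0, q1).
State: i|01⟩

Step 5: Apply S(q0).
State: i|01⟩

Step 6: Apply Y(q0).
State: -|11⟩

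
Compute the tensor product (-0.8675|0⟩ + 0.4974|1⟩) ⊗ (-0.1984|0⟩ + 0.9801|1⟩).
0.1721|00⟩ - 0.8502|01⟩ - 0.09868|10⟩ + 0.4875|11⟩

amp(|b₁b₂…⟩) = product of the factor amplitudes for bits b₁, b₂, …; only kets whose every factor amplitude is nonzero survive.
|00⟩: (-0.8675)(-0.1984) = 0.1721
|01⟩: (-0.8675)(0.9801) = -0.8502
|10⟩: (0.4974)(-0.1984) = -0.09868
|11⟩: (0.4974)(0.9801) = 0.4875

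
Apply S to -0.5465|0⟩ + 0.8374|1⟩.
-0.5465|0⟩ + 0.8374i|1⟩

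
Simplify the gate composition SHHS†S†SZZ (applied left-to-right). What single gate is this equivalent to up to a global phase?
I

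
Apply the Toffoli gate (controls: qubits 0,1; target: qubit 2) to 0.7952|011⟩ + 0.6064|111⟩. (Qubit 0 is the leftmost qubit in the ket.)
0.7952|011⟩ + 0.6064|110⟩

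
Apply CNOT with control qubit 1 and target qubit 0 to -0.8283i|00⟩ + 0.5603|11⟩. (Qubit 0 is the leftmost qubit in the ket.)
-0.8283i|00⟩ + 0.5603|01⟩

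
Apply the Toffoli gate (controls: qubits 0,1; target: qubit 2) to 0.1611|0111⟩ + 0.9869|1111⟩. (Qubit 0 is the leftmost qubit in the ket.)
0.1611|0111⟩ + 0.9869|1101⟩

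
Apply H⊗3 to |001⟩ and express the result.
1/√8|000⟩ - 1/√8|001⟩ + 1/√8|010⟩ - 1/√8|011⟩ + 1/√8|100⟩ - 1/√8|101⟩ + 1/√8|110⟩ - 1/√8|111⟩

H⊗3 gives amp(|y⟩) = (1/2√2) Σ_x (−1)^(x·y) amp(|x⟩), where x·y is the number of positions in which both x and y have a 1.
|000⟩: (1)/(2√2) = 1/√8
|001⟩: (-1)/(2√2) = -1/√8
|010⟩: (1)/(2√2) = 1/√8
|011⟩: (-1)/(2√2) = -1/√8
|100⟩: (1)/(2√2) = 1/√8
|101⟩: (-1)/(2√2) = -1/√8
|110⟩: (1)/(2√2) = 1/√8
|111⟩: (-1)/(2√2) = -1/√8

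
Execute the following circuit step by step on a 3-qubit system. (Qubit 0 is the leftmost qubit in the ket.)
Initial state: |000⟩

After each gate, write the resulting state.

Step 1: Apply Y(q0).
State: i|100⟩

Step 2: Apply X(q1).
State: i|110⟩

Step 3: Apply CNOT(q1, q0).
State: i|010⟩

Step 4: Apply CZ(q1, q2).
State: i|010⟩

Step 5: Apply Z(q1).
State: -i|010⟩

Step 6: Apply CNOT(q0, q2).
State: -i|010⟩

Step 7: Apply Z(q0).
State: -i|010⟩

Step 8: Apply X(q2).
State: -i|011⟩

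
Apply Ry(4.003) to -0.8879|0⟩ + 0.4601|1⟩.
-0.04737|0⟩ - 0.9989|1⟩

Ry(4.003) = [[cos(θ/2), −sin(θ/2)], [sin(θ/2), cos(θ/2)]]; θ = 4.003, cos(θ/2) ≈ -0.41751, sin(θ/2) ≈ 0.908672.
With a = amp(|0⟩) = -0.8879 and b = amp(|1⟩) = 0.4601:
new amp(|0⟩) = (-0.41751)·a + (-0.908672)·b = -0.04737
new amp(|1⟩) = (0.908672)·a + (-0.41751)·b = -0.9989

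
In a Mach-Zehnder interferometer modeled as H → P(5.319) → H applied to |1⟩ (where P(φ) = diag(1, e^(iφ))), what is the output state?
(0.215 + 0.4108i)|0⟩ + (0.785 - 0.4108i)|1⟩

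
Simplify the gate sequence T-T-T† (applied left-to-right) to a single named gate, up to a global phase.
T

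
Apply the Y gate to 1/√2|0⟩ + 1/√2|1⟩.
-(1/√2)i|0⟩ + (1/√2)i|1⟩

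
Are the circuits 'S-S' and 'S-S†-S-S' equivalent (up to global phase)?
Yes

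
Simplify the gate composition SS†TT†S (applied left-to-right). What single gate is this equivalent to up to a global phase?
S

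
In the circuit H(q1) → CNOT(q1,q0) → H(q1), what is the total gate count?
3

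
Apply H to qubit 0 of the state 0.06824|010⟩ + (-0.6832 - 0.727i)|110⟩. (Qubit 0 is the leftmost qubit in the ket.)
(-0.4348 - 0.5141i)|010⟩ + (0.5313 + 0.5141i)|110⟩

H on qubit 0 mixes each pair of kets that differ only in qubit 0: amplitudes (a, b) of (|…0…⟩, |…1…⟩) become ((a + b)/√2, (a − b)/√2). Kets absent from the input have amplitude 0.
(|010⟩, |110⟩): (a, b) = (0.06824, (-0.6832 - 0.727i)) → ((-0.4348 - 0.5141i), (0.5313 + 0.5141i))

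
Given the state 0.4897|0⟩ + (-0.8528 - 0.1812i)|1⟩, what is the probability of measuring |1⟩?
0.7601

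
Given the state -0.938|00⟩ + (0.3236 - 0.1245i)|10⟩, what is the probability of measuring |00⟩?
0.8798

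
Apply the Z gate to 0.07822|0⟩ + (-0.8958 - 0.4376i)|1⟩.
0.07822|0⟩ + (0.8958 + 0.4376i)|1⟩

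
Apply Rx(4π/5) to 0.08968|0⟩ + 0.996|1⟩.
(0.02771 - 0.9473i)|0⟩ + (0.3078 - 0.08529i)|1⟩

Rx(4π/5) = [[cos(θ/2), −i·sin(θ/2)], [−i·sin(θ/2), cos(θ/2)]]; θ = 4π/5, cos(θ/2) ≈ 0.309017, sin(θ/2) ≈ 0.951057.
With a = amp(|0⟩) = 0.08968 and b = amp(|1⟩) = 0.996:
new amp(|0⟩) = (0.309017)·a + (-0.951057i)·b = (0.02771 - 0.9473i)
new amp(|1⟩) = (-0.951057i)·a + (0.309017)·b = (0.3078 - 0.08529i)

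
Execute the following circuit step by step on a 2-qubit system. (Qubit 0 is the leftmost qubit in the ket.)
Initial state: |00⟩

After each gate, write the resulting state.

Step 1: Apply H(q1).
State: 1/√2|00⟩ + 1/√2|01⟩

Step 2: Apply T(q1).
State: 1/√2|00⟩ + (1/2 + (1/2)i)|01⟩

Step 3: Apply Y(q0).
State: (1/√2)i|10⟩ + (-1/2 + (1/2)i)|11⟩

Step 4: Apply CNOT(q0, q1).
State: (-1/2 + (1/2)i)|10⟩ + (1/√2)i|11⟩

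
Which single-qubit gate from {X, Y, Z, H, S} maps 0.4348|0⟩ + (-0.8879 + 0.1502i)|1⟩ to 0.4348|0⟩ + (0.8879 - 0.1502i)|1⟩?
Z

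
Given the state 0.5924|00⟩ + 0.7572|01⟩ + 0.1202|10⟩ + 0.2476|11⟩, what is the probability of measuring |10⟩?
0.01445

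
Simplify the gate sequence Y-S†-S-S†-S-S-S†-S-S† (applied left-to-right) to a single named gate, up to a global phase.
Y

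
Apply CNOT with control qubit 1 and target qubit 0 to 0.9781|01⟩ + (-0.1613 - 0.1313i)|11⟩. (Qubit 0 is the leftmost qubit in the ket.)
(-0.1613 - 0.1313i)|01⟩ + 0.9781|11⟩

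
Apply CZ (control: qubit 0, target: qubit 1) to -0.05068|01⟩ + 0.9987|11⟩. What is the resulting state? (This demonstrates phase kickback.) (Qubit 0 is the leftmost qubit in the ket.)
-0.05068|01⟩ - 0.9987|11⟩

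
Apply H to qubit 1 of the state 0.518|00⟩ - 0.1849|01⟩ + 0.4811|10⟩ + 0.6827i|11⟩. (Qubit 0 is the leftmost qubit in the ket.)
0.2355|00⟩ + 0.497|01⟩ + (0.3402 + 0.4827i)|10⟩ + (0.3402 - 0.4827i)|11⟩

H on qubit 1 mixes each pair of kets that differ only in qubit 1: amplitudes (a, b) of (|…0…⟩, |…1…⟩) become ((a + b)/√2, (a − b)/√2). Kets absent from the input have amplitude 0.
(|00⟩, |01⟩): (a, b) = (0.518, -0.1849) → (0.2355, 0.497)
(|10⟩, |11⟩): (a, b) = (0.4811, 0.6827i) → ((0.3402 + 0.4827i), (0.3402 - 0.4827i))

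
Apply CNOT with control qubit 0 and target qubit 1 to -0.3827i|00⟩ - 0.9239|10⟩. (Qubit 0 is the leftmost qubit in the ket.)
-0.3827i|00⟩ - 0.9239|11⟩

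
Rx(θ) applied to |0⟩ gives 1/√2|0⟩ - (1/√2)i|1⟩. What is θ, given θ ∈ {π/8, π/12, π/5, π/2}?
π/2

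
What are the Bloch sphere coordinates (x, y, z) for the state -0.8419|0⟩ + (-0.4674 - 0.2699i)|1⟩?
(0.787, 0.4545, 0.4175)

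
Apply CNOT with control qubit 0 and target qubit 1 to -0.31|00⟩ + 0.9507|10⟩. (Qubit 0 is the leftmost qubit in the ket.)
-0.31|00⟩ + 0.9507|11⟩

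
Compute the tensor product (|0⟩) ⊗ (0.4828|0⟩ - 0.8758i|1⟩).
0.4828|00⟩ - 0.8758i|01⟩

amp(|b₁b₂…⟩) = product of the factor amplitudes for bits b₁, b₂, …; only kets whose every factor amplitude is nonzero survive.
|00⟩: (1)(0.4828) = 0.4828
|01⟩: (1)(-0.8758i) = -0.8758i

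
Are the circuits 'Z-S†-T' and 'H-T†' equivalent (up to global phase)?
No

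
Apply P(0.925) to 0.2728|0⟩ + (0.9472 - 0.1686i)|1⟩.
0.2728|0⟩ + (0.7047 + 0.655i)|1⟩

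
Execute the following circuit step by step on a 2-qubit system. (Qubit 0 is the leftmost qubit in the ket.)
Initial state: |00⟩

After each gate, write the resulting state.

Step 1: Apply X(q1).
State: |01⟩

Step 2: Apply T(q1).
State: (1/√2 + (1/√2)i)|01⟩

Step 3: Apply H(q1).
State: (1/2 + (1/2)i)|00⟩ + (-1/2 - (1/2)i)|01⟩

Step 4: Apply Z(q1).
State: (1/2 + (1/2)i)|00⟩ + (1/2 + (1/2)i)|01⟩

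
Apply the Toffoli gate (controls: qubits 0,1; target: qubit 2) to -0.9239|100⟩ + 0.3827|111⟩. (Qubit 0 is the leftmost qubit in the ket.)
-0.9239|100⟩ + 0.3827|110⟩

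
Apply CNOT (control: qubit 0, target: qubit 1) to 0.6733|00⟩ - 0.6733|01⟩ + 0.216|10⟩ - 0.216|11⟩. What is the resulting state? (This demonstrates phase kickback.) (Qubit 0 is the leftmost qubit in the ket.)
0.6733|00⟩ - 0.6733|01⟩ - 0.216|10⟩ + 0.216|11⟩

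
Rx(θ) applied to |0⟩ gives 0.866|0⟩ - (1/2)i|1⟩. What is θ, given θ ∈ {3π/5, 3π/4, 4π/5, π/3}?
π/3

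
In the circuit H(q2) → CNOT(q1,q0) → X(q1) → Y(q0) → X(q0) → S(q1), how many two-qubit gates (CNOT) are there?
1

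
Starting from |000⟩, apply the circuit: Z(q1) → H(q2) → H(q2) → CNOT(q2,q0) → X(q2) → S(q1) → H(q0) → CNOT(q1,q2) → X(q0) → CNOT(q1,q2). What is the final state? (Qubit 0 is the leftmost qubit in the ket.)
1/√2|001⟩ + 1/√2|101⟩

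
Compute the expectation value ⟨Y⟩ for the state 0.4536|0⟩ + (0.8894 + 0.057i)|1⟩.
0.05171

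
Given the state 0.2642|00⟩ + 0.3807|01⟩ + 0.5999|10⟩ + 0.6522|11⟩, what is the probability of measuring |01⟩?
0.1449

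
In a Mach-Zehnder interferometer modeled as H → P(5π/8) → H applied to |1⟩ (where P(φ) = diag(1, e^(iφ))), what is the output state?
(0.6913 - 0.4619i)|0⟩ + (0.3087 + 0.4619i)|1⟩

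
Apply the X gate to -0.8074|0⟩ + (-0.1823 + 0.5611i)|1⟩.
(-0.1823 + 0.5611i)|0⟩ - 0.8074|1⟩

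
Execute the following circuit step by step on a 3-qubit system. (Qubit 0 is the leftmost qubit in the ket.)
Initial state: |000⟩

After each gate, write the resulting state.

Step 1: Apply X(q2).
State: |001⟩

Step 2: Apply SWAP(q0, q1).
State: |001⟩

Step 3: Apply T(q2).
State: (1/√2 + (1/√2)i)|001⟩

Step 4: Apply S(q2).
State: (-1/√2 + (1/√2)i)|001⟩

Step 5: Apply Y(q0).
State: (-1/√2 - (1/√2)i)|101⟩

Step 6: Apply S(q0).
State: (1/√2 - (1/√2)i)|101⟩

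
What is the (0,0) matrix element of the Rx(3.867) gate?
-0.3548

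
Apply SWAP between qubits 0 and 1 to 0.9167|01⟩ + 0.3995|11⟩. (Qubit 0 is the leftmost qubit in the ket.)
0.9167|10⟩ + 0.3995|11⟩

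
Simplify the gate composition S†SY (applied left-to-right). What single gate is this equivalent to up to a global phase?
Y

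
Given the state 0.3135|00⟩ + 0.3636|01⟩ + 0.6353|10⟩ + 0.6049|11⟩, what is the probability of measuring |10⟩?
0.4036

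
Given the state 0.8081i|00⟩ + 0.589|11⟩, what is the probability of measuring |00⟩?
0.653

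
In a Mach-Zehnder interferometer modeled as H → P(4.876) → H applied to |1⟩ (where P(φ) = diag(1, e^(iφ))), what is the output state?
(0.4186 + 0.4933i)|0⟩ + (0.5814 - 0.4933i)|1⟩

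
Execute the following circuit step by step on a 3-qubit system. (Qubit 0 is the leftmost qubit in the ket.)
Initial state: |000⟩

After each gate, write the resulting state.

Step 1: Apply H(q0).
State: 1/√2|000⟩ + 1/√2|100⟩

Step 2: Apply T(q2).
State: 1/√2|000⟩ + 1/√2|100⟩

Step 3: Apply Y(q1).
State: (1/√2)i|010⟩ + (1/√2)i|110⟩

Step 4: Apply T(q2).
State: (1/√2)i|010⟩ + (1/√2)i|110⟩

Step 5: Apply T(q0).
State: (1/√2)i|010⟩ + (-1/2 + (1/2)i)|110⟩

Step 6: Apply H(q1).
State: (1/2)i|000⟩ - (1/2)i|010⟩ + (-1/√8 + (1/√8)i)|100⟩ + (1/√8 - (1/√8)i)|110⟩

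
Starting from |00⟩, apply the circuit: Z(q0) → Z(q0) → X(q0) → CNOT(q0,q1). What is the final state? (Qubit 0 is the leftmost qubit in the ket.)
|11⟩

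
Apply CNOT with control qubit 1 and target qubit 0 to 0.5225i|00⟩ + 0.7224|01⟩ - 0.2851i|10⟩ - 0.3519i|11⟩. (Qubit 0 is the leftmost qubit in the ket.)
0.5225i|00⟩ - 0.3519i|01⟩ - 0.2851i|10⟩ + 0.7224|11⟩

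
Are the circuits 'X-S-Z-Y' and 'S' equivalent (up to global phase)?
No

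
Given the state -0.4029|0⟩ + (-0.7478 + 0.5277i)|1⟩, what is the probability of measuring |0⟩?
0.1623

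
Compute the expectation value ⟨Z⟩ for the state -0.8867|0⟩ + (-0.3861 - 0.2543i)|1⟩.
0.5725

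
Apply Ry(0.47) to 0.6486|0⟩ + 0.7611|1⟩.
0.4536|0⟩ + 0.8912|1⟩

Ry(0.47) = [[cos(θ/2), −sin(θ/2)], [sin(θ/2), cos(θ/2)]]; θ = 0.47, cos(θ/2) ≈ 0.972514, sin(θ/2) ≈ 0.232843.
With a = amp(|0⟩) = 0.6486 and b = amp(|1⟩) = 0.7611:
new amp(|0⟩) = (0.972514)·a + (-0.232843)·b = 0.4536
new amp(|1⟩) = (0.232843)·a + (0.972514)·b = 0.8912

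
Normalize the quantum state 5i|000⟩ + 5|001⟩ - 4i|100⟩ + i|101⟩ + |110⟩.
0.6063i|000⟩ + 0.6063|001⟩ - 0.4851i|100⟩ + 0.1213i|101⟩ + 0.1213|110⟩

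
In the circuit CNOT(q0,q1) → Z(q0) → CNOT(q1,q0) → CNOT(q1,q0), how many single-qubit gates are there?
1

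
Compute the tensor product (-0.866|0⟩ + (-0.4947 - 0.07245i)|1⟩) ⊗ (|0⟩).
-0.866|00⟩ + (-0.4947 - 0.07245i)|10⟩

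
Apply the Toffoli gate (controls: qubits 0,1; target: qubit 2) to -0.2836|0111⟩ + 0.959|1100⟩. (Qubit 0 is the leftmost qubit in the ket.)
-0.2836|0111⟩ + 0.959|1110⟩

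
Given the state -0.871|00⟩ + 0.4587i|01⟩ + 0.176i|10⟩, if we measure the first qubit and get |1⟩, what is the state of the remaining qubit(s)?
i|0⟩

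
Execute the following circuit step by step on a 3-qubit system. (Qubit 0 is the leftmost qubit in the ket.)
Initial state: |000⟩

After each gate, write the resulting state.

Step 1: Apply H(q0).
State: 1/√2|000⟩ + 1/√2|100⟩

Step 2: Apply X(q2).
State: 1/√2|001⟩ + 1/√2|101⟩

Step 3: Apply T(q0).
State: 1/√2|001⟩ + (1/2 + (1/2)i)|101⟩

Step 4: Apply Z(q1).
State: 1/√2|001⟩ + (1/2 + (1/2)i)|101⟩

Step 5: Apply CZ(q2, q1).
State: 1/√2|001⟩ + (1/2 + (1/2)i)|101⟩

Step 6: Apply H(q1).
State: 1/2|001⟩ + 1/2|011⟩ + (1/√8 + (1/√8)i)|101⟩ + (1/√8 + (1/√8)i)|111⟩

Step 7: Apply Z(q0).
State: 1/2|001⟩ + 1/2|011⟩ + (-1/√8 - (1/√8)i)|101⟩ + (-1/√8 - (1/√8)i)|111⟩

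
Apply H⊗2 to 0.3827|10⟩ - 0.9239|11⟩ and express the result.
-0.2706|00⟩ + 0.6533|01⟩ + 0.2706|10⟩ - 0.6533|11⟩

H⊗2 gives amp(|y⟩) = (1/2) Σ_x (−1)^(x·y) amp(|x⟩), where x·y is the number of positions in which both x and y have a 1.
|00⟩: (0.3827 - 0.9239)/2 = -0.2706
|01⟩: (0.3827 + 0.9239)/2 = 0.6533
|10⟩: (-0.3827 + 0.9239)/2 = 0.2706
|11⟩: (-0.3827 - 0.9239)/2 = -0.6533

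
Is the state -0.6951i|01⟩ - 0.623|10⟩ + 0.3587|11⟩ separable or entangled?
Entangled

Writing the state as a|00⟩ + b|01⟩ + c|10⟩ + d|11⟩, it is a product state iff ad − bc = 0.
Here (a, b, c, d) = (0, -0.6951i, -0.623, 0.3587): ad − bc = (0)(0.3587) − (-0.6951i)(-0.623) = -0.433i ≠ 0, so the state is entangled.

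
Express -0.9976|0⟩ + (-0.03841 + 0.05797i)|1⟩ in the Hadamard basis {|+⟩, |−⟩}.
(-0.7326 + 0.04099i)|+⟩ + (-0.6782 - 0.04099i)|−⟩

With |ψ⟩ = α|0⟩ + β|1⟩, the Hadamard-basis coefficients are ⟨+|ψ⟩ = (α + β)/√2 and ⟨−|ψ⟩ = (α − β)/√2.
Here α = -0.9976, β = (-0.03841 + 0.05797i): (α + β)/√2 = (-0.7326 + 0.04099i), (α − β)/√2 = (-0.6782 - 0.04099i).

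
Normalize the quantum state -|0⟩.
-|0⟩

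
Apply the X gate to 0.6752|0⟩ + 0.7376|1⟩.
0.7376|0⟩ + 0.6752|1⟩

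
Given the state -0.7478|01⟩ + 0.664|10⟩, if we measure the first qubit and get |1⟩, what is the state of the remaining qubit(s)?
|0⟩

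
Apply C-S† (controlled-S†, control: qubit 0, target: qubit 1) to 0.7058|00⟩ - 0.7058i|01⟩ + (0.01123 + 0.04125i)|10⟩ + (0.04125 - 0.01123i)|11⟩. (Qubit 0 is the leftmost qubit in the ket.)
0.7058|00⟩ - 0.7058i|01⟩ + (0.01123 + 0.04125i)|10⟩ + (-0.01123 - 0.04125i)|11⟩

C-S† leaves the control-|0⟩ kets |00⟩, |01⟩ unchanged and applies S† to qubit 1 on the control-|1⟩ pair (|10⟩, |11⟩).
S† = [[1, 0], [0, -i]].
With a = amp(|10⟩) = (0.01123 + 0.04125i) and b = amp(|11⟩) = (0.04125 - 0.01123i):
new amp(|10⟩) = (1)·a = (0.01123 + 0.04125i)
new amp(|11⟩) = (-i)·b = (-0.01123 - 0.04125i)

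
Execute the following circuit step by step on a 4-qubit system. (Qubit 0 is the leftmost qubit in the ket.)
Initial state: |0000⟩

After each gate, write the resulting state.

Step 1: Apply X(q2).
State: |0010⟩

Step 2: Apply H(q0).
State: 1/√2|0010⟩ + 1/√2|1010⟩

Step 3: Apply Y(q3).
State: (1/√2)i|0011⟩ + (1/√2)i|1011⟩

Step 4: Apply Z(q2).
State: -(1/√2)i|0011⟩ - (1/√2)i|1011⟩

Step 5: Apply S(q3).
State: 1/√2|0011⟩ + 1/√2|1011⟩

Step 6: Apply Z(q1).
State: 1/√2|0011⟩ + 1/√2|1011⟩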